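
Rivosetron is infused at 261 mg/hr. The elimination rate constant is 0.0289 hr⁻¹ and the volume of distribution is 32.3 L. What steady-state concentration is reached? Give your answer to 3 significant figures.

280 µg/mL

CL = k · V = 0.0289 × 32.3 = 0.9335 L/hr
Css = rate / CL = 261 / 0.9335 ≈ 280 µg/mL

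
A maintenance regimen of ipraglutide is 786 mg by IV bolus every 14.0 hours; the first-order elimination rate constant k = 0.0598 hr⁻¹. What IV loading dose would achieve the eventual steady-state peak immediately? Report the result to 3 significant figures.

1390 mg

Accumulation ratio R = 1 / (1 − e^(−kτ)) = 1 / (1 − e^(−0.05980×14.0)) = 1 / (1 − 0.4329) = 1.763
Loading dose = maintenance dose × R = 786 × 1.763 ≈ 1390 mg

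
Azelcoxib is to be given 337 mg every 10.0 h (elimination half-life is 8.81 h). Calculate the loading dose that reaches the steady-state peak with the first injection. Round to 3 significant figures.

k = ln 2 / 8.81 = 0.07868 h⁻¹
Accumulation ratio R = 1 / (1 − e^(−kτ)) = 1 / (1 − e^(−0.07868×10.0)) = 1 / (1 − 0.4553) = 1.836
Loading dose = maintenance dose × R = 337 × 1.836 ≈ 619 mg

619 mg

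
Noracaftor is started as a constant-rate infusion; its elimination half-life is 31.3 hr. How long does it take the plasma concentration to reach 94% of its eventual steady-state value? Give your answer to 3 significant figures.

k = ln 2 / 31.3 = 0.02215 hr⁻¹
f = 1 − e^(−kt)  ⇒  t = −ln(1 − f) / k
t = −ln(1 − 0.94) / 0.02215 = 2.813 / 0.02215 ≈ 127 hours

127 hours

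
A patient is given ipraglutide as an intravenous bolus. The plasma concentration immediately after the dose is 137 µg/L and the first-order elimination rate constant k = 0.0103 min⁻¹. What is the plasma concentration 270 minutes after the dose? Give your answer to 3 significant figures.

C(t) = C₀ e^(−kt) = 137 × e^(−0.01030 × 270) = 137 × e^(−2.781) = 137 × 0.06198 ≈ 8.49 µg/L

8.49 µg/L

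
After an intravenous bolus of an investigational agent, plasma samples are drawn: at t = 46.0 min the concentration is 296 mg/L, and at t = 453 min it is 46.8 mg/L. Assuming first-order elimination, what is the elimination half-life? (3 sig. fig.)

k = ln(C₁/C₂) / (t₂ − t₁) = ln(296/46.8) / (453 − 46.0)
  = 1.844 / 407.0 = 0.004532 min⁻¹
t½ = ln 2 / k = ln 2 / 0.004532 ≈ 153 minutes

153 minutes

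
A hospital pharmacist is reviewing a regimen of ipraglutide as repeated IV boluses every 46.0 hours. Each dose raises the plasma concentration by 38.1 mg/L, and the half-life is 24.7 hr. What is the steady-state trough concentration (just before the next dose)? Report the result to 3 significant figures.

k = ln 2 / 24.7 = 0.02806 hr⁻¹
Fraction remaining after one interval: e^(−kτ) = e^(−0.02806 × 46.0) = 0.2750
R = 1 / (1 − 0.2750) = 1.379
Css,max = 38.1 × 1.379 = 52.55 mg/L
Css,min = Css,max × e^(−kτ) = 52.55 × 0.2750 ≈ 14.5 mg/L

14.5 mg/L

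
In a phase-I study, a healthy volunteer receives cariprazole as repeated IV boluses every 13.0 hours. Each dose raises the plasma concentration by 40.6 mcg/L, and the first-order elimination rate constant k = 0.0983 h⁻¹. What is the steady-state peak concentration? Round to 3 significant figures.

Fraction remaining after one interval: e^(−kτ) = e^(−0.09830 × 13.0) = 0.2786
R = 1 / (1 − 0.2786) = 1.386
Css,max = 40.6 × 1.386 ≈ 56.3 mcg/L

56.3 mcg/L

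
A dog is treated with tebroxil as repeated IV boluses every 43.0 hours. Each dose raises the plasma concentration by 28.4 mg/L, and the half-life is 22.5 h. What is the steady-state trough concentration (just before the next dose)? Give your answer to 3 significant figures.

10.3 mg/L

k = ln 2 / 22.5 = 0.03081 h⁻¹
Fraction remaining after one interval: e^(−kτ) = e^(−0.03081 × 43.0) = 0.2659
R = 1 / (1 − 0.2659) = 1.362
Css,max = 28.4 × 1.362 = 38.69 mg/L
Css,min = Css,max × e^(−kτ) = 38.69 × 0.2659 ≈ 10.3 mg/L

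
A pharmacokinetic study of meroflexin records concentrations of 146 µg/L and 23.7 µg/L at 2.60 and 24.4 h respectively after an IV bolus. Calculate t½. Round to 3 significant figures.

k = ln(C₁/C₂) / (t₂ − t₁) = ln(146/23.7) / (24.4 − 2.60)
  = 1.818 / 21.80 = 0.08340 h⁻¹
t½ = ln 2 / k = ln 2 / 0.08340 ≈ 8.31 hours

8.31 hours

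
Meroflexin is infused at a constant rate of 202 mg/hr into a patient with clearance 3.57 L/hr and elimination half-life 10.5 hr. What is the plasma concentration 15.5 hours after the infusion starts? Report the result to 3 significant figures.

Css = rate / CL = 202 / 3.57 = 56.58 µg/mL
k = ln 2 / 10.5 = 0.06601 hr⁻¹
C(t) = Css (1 − e^(−kt)) = 56.58 × (1 − e^(−1.023)) = 56.58 × 0.6406 ≈ 36.2 µg/mL

36.2 µg/mL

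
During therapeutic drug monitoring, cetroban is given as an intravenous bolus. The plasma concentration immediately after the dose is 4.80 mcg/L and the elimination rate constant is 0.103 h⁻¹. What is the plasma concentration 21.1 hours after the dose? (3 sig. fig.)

0.546 mcg/L

C(t) = C₀ e^(−kt) = 4.80 × e^(−0.1030 × 21.1) = 4.80 × e^(−2.173) = 4.80 × 0.1138 ≈ 0.546 mcg/L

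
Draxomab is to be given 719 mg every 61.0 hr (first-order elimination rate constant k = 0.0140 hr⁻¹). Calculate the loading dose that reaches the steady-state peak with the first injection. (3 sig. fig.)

Accumulation ratio R = 1 / (1 − e^(−kτ)) = 1 / (1 − e^(−0.01400×61.0)) = 1 / (1 − 0.4257) = 1.741
Loading dose = maintenance dose × R = 719 × 1.741 ≈ 1250 mg

1250 mg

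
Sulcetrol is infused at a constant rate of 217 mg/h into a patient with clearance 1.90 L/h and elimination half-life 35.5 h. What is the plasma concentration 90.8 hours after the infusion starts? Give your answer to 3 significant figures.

Css = rate / CL = 217 / 1.90 = 114.2 mg/L
k = ln 2 / 35.5 = 0.01953 h⁻¹
C(t) = Css (1 − e^(−kt)) = 114.2 × (1 − e^(−1.773)) = 114.2 × 0.8302 ≈ 94.8 mg/L

94.8 mg/L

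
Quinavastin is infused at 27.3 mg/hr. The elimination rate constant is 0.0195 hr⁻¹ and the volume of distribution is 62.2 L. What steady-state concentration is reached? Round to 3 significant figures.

22.5 µg/mL

CL = k · V = 0.0195 × 62.2 = 1.213 L/hr
Css = rate / CL = 27.3 / 1.213 ≈ 22.5 µg/mL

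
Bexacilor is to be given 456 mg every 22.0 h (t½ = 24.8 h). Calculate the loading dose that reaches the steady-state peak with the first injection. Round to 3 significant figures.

k = ln 2 / 24.8 = 0.02795 h⁻¹
Accumulation ratio R = 1 / (1 − e^(−kτ)) = 1 / (1 − e^(−0.02795×22.0)) = 1 / (1 − 0.5407) = 2.177
Loading dose = maintenance dose × R = 456 × 2.177 ≈ 993 mg

993 mg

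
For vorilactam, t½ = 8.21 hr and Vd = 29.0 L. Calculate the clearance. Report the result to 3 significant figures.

2.45 L/hr

k = ln 2 / t½ = ln 2 / 8.21 = 0.08443 hr⁻¹
CL = k · V = 0.08443 × 29.0 ≈ 2.45 L/hr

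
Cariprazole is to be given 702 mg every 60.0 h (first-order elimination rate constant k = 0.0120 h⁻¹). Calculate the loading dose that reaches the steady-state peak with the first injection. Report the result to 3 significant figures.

1370 mg

Accumulation ratio R = 1 / (1 − e^(−kτ)) = 1 / (1 − e^(−0.01200×60.0)) = 1 / (1 − 0.4868) = 1.948
Loading dose = maintenance dose × R = 702 × 1.948 ≈ 1370 mg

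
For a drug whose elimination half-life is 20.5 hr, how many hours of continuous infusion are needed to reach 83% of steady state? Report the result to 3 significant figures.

k = ln 2 / 20.5 = 0.03381 hr⁻¹
f = 1 − e^(−kt)  ⇒  t = −ln(1 − f) / k
t = −ln(1 − 0.83) / 0.03381 = 1.772 / 0.03381 ≈ 52.4 hours

52.4 hours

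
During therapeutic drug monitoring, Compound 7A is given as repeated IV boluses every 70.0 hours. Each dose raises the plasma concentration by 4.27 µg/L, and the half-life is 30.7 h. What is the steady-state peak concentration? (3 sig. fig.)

k = ln 2 / 30.7 = 0.02258 h⁻¹
Fraction remaining after one interval: e^(−kτ) = e^(−0.02258 × 70.0) = 0.2059
R = 1 / (1 − 0.2059) = 1.259
Css,max = 4.27 × 1.259 ≈ 5.38 µg/L

5.38 µg/L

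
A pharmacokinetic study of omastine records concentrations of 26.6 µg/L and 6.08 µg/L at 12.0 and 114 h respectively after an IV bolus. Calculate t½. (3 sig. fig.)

k = ln(C₁/C₂) / (t₂ − t₁) = ln(26.6/6.08) / (114 − 12.0)
  = 1.476 / 102.0 = 0.01447 h⁻¹
t½ = ln 2 / k = ln 2 / 0.01447 ≈ 47.9 hours

47.9 hours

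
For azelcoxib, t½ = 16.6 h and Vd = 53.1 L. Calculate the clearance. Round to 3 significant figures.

k = ln 2 / t½ = ln 2 / 16.6 = 0.04176 h⁻¹
CL = k · V = 0.04176 × 53.1 ≈ 2.22 L/h

2.22 L/h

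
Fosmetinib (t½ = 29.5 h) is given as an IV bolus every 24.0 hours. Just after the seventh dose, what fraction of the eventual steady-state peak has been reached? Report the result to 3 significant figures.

0.981

k = ln 2 / 29.5 = 0.02350 h⁻¹
f_n = 1 − e^(−nkτ) = 1 − e^(−7 × 0.02350 × 24.0) = 1 − e^(−3.947) = 1 − 0.01930 ≈ 0.981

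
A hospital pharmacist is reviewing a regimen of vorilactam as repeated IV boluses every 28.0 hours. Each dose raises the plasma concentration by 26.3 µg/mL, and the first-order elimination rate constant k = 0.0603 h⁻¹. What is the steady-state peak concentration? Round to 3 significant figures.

32.3 µg/mL

Fraction remaining after one interval: e^(−kτ) = e^(−0.06030 × 28.0) = 0.1848
R = 1 / (1 − 0.1848) = 1.227
Css,max = 26.3 × 1.227 ≈ 32.3 µg/mL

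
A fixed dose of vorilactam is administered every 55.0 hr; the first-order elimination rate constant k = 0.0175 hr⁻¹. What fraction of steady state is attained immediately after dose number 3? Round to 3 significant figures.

0.944

f_n = 1 − e^(−nkτ) = 1 − e^(−3 × 0.01750 × 55.0) = 1 − e^(−2.888) = 1 − 0.05572 ≈ 0.944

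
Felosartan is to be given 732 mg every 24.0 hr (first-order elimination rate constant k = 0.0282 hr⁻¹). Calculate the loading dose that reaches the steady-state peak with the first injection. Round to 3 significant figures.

1490 mg

Accumulation ratio R = 1 / (1 − e^(−kτ)) = 1 / (1 − e^(−0.02820×24.0)) = 1 / (1 − 0.5082) = 2.034
Loading dose = maintenance dose × R = 732 × 2.034 ≈ 1490 mg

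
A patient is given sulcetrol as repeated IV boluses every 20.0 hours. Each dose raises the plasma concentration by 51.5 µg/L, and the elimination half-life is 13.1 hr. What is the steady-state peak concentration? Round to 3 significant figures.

78.9 µg/L

k = ln 2 / 13.1 = 0.05291 hr⁻¹
Fraction remaining after one interval: e^(−kτ) = e^(−0.05291 × 20.0) = 0.3471
R = 1 / (1 − 0.3471) = 1.532
Css,max = 51.5 × 1.532 ≈ 78.9 µg/L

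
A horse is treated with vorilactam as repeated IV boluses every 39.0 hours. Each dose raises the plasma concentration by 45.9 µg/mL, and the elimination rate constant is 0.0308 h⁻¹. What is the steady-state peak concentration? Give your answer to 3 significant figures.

65.6 µg/mL

Fraction remaining after one interval: e^(−kτ) = e^(−0.03080 × 39.0) = 0.3008
R = 1 / (1 − 0.3008) = 1.430
Css,max = 45.9 × 1.430 ≈ 65.6 µg/mL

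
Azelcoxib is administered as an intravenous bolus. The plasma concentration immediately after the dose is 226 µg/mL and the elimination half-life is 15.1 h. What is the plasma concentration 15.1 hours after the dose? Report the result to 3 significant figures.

113 µg/mL

k = ln 2 / 15.1 = 0.04590 h⁻¹
C(t) = C₀ e^(−kt) = 226 × e^(−0.04590 × 15.1) = 226 × e^(−0.6931) = 226 × 0.5000 ≈ 113 µg/mL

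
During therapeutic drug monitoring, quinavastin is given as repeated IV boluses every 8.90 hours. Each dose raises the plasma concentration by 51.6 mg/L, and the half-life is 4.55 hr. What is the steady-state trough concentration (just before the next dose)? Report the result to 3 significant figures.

k = ln 2 / 4.55 = 0.1523 hr⁻¹
Fraction remaining after one interval: e^(−kτ) = e^(−0.1523 × 8.90) = 0.2577
R = 1 / (1 − 0.2577) = 1.347
Css,max = 51.6 × 1.347 = 69.52 mg/L
Css,min = Css,max × e^(−kτ) = 69.52 × 0.2577 ≈ 17.9 mg/L

17.9 mg/L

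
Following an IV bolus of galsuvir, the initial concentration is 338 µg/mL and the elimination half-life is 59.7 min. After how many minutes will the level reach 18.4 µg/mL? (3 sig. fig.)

k = ln 2 / 59.7 = 0.01161 min⁻¹
C(t) = C₀ e^(−kt)  ⇒  t = ln(C₀/C) / k
t = ln(338/18.4) / 0.01161 = 2.911 / 0.01161 ≈ 251 minutes

251 minutes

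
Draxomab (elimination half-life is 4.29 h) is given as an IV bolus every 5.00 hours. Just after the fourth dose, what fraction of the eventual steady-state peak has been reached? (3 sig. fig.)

0.961

k = ln 2 / 4.29 = 0.1616 h⁻¹
f_n = 1 − e^(−nkτ) = 1 − e^(−4 × 0.1616 × 5.00) = 1 − e^(−3.231) = 1 − 0.03950 ≈ 0.961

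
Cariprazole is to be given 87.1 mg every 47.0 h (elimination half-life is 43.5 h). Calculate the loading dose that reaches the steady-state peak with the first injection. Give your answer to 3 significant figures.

165 mg

k = ln 2 / 43.5 = 0.01593 h⁻¹
Accumulation ratio R = 1 / (1 − e^(−kτ)) = 1 / (1 − e^(−0.01593×47.0)) = 1 / (1 − 0.4729) = 1.897
Loading dose = maintenance dose × R = 87.1 × 1.897 ≈ 165 mg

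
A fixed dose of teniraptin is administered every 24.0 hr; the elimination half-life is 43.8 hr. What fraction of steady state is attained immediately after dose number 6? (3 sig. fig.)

0.898

k = ln 2 / 43.8 = 0.01583 hr⁻¹
f_n = 1 − e^(−nkτ) = 1 − e^(−6 × 0.01583 × 24.0) = 1 − e^(−2.279) = 1 − 0.1024 ≈ 0.898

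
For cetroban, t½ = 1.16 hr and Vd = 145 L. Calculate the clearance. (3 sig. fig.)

86.6 L/hr

k = ln 2 / t½ = ln 2 / 1.16 = 0.5975 hr⁻¹
CL = k · V = 0.5975 × 145 ≈ 86.6 L/hr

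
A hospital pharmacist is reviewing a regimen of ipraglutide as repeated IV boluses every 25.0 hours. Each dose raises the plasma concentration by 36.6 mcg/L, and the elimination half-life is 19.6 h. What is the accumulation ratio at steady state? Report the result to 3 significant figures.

k = ln 2 / 19.6 = 0.03536 h⁻¹
Fraction remaining after one interval: e^(−kτ) = e^(−0.03536 × 25.0) = 0.4131
R = 1 / (1 − 0.4131) = 1 / 0.5869 ≈ 1.70

1.70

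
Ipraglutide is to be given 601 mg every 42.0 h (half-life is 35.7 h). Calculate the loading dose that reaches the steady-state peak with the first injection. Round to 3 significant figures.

k = ln 2 / 35.7 = 0.01942 h⁻¹
Accumulation ratio R = 1 / (1 − e^(−kτ)) = 1 / (1 − e^(−0.01942×42.0)) = 1 / (1 − 0.4424) = 1.794
Loading dose = maintenance dose × R = 601 × 1.794 ≈ 1080 mg

1080 mg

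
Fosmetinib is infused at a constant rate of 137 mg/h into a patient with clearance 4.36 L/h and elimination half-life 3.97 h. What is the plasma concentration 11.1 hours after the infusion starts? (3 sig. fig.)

Css = rate / CL = 137 / 4.36 = 31.42 mg/L
k = ln 2 / 3.97 = 0.1746 h⁻¹
C(t) = Css (1 − e^(−kt)) = 31.42 × (1 − e^(−1.938)) = 31.42 × 0.8560 ≈ 26.9 mg/L

26.9 mg/L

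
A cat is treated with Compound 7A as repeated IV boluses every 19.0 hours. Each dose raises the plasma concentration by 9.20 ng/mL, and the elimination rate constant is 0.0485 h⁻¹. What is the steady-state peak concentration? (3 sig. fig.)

15.3 ng/mL

Fraction remaining after one interval: e^(−kτ) = e^(−0.04850 × 19.0) = 0.3979
R = 1 / (1 − 0.3979) = 1.661
Css,max = 9.20 × 1.661 ≈ 15.3 ng/mL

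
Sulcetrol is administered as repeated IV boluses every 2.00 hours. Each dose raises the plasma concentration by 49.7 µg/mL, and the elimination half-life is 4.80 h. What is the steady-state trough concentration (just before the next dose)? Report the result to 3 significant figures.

148 µg/mL

k = ln 2 / 4.80 = 0.1444 h⁻¹
Fraction remaining after one interval: e^(−kτ) = e^(−0.1444 × 2.00) = 0.7492
R = 1 / (1 − 0.7492) = 3.987
Css,max = 49.7 × 3.987 = 198.1 µg/mL
Css,min = Css,max × e^(−kτ) = 198.1 × 0.7492 ≈ 148 µg/mL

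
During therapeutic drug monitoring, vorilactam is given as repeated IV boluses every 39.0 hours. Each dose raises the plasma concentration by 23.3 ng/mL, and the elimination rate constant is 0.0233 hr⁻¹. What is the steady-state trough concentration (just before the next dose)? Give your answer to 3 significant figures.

Fraction remaining after one interval: e^(−kτ) = e^(−0.02330 × 39.0) = 0.4030
R = 1 / (1 − 0.4030) = 1.675
Css,max = 23.3 × 1.675 = 39.03 ng/mL
Css,min = Css,max × e^(−kτ) = 39.03 × 0.4030 ≈ 15.7 ng/mL

15.7 ng/mL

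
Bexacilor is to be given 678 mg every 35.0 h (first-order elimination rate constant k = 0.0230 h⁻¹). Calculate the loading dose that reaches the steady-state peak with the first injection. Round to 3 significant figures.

1230 mg

Accumulation ratio R = 1 / (1 − e^(−kτ)) = 1 / (1 − e^(−0.02300×35.0)) = 1 / (1 − 0.4471) = 1.809
Loading dose = maintenance dose × R = 678 × 1.809 ≈ 1230 mg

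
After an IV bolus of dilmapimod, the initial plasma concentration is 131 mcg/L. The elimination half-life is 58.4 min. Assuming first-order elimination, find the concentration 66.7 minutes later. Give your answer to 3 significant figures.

k = ln 2 / 58.4 = 0.01187 min⁻¹
66.7 min is 1.142 half-lives, so C = 131 × (1/2)^1.142 = 131 × 0.4531 ≈ 59.4 mcg/L

59.4 mcg/L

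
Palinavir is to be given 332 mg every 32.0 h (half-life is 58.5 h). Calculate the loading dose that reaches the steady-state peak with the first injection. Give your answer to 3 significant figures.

1050 mg

k = ln 2 / 58.5 = 0.01185 h⁻¹
Accumulation ratio R = 1 / (1 − e^(−kτ)) = 1 / (1 − e^(−0.01185×32.0)) = 1 / (1 − 0.6844) = 3.169
Loading dose = maintenance dose × R = 332 × 3.169 ≈ 1050 mg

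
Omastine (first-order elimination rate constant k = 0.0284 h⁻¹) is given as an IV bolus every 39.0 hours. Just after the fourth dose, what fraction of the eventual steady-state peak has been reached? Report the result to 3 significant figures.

0.988

f_n = 1 − e^(−nkτ) = 1 − e^(−4 × 0.02840 × 39.0) = 1 − e^(−4.430) = 1 − 0.01191 ≈ 0.988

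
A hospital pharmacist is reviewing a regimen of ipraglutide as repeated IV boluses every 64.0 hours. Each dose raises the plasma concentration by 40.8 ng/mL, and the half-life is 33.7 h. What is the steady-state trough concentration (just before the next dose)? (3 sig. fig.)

k = ln 2 / 33.7 = 0.02057 h⁻¹
Fraction remaining after one interval: e^(−kτ) = e^(−0.02057 × 64.0) = 0.2681
R = 1 / (1 − 0.2681) = 1.366
Css,max = 40.8 × 1.366 = 55.75 ng/mL
Css,min = Css,max × e^(−kτ) = 55.75 × 0.2681 ≈ 14.9 ng/mL

14.9 ng/mL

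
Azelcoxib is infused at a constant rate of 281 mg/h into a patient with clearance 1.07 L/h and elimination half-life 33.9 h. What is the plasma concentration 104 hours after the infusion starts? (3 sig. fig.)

231 µg/mL

Css = rate / CL = 281 / 1.07 = 262.6 µg/mL
k = ln 2 / 33.9 = 0.02045 h⁻¹
C(t) = Css (1 − e^(−kt)) = 262.6 × (1 − e^(−2.126)) = 262.6 × 0.8807 ≈ 231 µg/mL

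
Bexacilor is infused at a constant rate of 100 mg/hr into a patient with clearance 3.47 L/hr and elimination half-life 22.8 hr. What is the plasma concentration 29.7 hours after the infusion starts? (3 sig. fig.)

17.1 µg/mL

Css = rate / CL = 100 / 3.47 = 28.82 µg/mL
k = ln 2 / 22.8 = 0.03040 hr⁻¹
C(t) = Css (1 − e^(−kt)) = 28.82 × (1 − e^(−0.9029)) = 28.82 × 0.5946 ≈ 17.1 µg/mL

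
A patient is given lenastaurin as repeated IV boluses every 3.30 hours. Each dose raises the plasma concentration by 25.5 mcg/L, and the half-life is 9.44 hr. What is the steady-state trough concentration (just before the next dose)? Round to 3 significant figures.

93.0 mcg/L

k = ln 2 / 9.44 = 0.07343 hr⁻¹
Fraction remaining after one interval: e^(−kτ) = e^(−0.07343 × 3.30) = 0.7848
R = 1 / (1 − 0.7848) = 4.647
Css,max = 25.5 × 4.647 = 118.5 mcg/L
Css,min = Css,max × e^(−kτ) = 118.5 × 0.7848 ≈ 93.0 mcg/L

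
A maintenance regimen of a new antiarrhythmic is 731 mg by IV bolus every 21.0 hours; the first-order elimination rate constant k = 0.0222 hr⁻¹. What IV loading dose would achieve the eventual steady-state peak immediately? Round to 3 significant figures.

1960 mg

Accumulation ratio R = 1 / (1 − e^(−kτ)) = 1 / (1 − e^(−0.02220×21.0)) = 1 / (1 − 0.6274) = 2.684
Loading dose = maintenance dose × R = 731 × 2.684 ≈ 1960 mg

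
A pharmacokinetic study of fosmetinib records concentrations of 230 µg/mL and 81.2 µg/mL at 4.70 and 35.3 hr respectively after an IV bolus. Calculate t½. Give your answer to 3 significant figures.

k = ln(C₁/C₂) / (t₂ − t₁) = ln(230/81.2) / (35.3 − 4.70)
  = 1.041 / 30.60 = 0.03402 hr⁻¹
t½ = ln 2 / k = ln 2 / 0.03402 ≈ 20.4 hours

20.4 hours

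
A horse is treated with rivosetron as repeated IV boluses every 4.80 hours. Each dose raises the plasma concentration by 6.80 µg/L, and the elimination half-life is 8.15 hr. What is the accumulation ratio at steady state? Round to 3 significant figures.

2.98

k = ln 2 / 8.15 = 0.08505 hr⁻¹
Fraction remaining after one interval: e^(−kτ) = e^(−0.08505 × 4.80) = 0.6648
R = 1 / (1 − 0.6648) = 1 / 0.3352 ≈ 2.98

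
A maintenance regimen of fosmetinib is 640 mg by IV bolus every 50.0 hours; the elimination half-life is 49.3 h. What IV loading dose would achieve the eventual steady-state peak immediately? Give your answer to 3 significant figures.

1270 mg

k = ln 2 / 49.3 = 0.01406 h⁻¹
Accumulation ratio R = 1 / (1 − e^(−kτ)) = 1 / (1 − e^(−0.01406×50.0)) = 1 / (1 − 0.4951) = 1.981
Loading dose = maintenance dose × R = 640 × 1.981 ≈ 1270 mg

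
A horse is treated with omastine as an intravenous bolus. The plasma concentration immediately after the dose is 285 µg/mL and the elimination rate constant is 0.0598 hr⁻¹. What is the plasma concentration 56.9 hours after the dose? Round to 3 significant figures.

9.49 µg/mL

C(t) = C₀ e^(−kt) = 285 × e^(−0.05980 × 56.9) = 285 × e^(−3.403) = 285 × 0.03329 ≈ 9.49 µg/mL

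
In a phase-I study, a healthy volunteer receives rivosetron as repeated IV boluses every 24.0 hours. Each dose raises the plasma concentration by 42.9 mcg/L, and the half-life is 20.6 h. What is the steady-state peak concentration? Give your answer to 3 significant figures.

k = ln 2 / 20.6 = 0.03365 h⁻¹
Fraction remaining after one interval: e^(−kτ) = e^(−0.03365 × 24.0) = 0.4459
R = 1 / (1 − 0.4459) = 1.805
Css,max = 42.9 × 1.805 ≈ 77.4 mcg/L

77.4 mcg/L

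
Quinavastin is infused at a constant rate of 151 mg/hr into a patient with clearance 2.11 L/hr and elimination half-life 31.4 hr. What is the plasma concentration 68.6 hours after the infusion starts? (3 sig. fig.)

55.8 mg/L

Css = rate / CL = 151 / 2.11 = 71.56 mg/L
k = ln 2 / 31.4 = 0.02207 hr⁻¹
C(t) = Css (1 − e^(−kt)) = 71.56 × (1 − e^(−1.514)) = 71.56 × 0.7800 ≈ 55.8 mg/L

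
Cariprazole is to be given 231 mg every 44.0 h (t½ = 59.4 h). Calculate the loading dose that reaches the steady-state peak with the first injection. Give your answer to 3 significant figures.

575 mg

k = ln 2 / 59.4 = 0.01167 h⁻¹
Accumulation ratio R = 1 / (1 − e^(−kτ)) = 1 / (1 − e^(−0.01167×44.0)) = 1 / (1 − 0.5984) = 2.490
Loading dose = maintenance dose × R = 231 × 2.490 ≈ 575 mg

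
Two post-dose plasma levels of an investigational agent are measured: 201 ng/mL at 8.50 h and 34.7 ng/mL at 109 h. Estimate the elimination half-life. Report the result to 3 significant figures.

k = ln(C₁/C₂) / (t₂ − t₁) = ln(201/34.7) / (109 − 8.50)
  = 1.757 / 100.5 = 0.01748 h⁻¹
t½ = ln 2 / k = ln 2 / 0.01748 ≈ 39.7 hours

39.7 hours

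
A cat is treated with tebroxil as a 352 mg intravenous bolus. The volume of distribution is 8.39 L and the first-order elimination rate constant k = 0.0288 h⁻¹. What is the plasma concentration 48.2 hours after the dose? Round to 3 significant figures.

C₀ = dose / V = 352 / 8.39 = 41.95 µg/mL
C(t) = C₀ e^(−kt) = 41.95 × e^(−0.02880 × 48.2) = 41.95 × e^(−1.388) = 41.95 × 0.2495 ≈ 10.5 µg/mL

10.5 µg/mL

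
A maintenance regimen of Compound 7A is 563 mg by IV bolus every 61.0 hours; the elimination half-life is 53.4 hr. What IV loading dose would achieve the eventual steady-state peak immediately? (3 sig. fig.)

1030 mg

k = ln 2 / 53.4 = 0.01298 hr⁻¹
Accumulation ratio R = 1 / (1 − e^(−kτ)) = 1 / (1 − e^(−0.01298×61.0)) = 1 / (1 − 0.4530) = 1.828
Loading dose = maintenance dose × R = 563 × 1.828 ≈ 1030 mg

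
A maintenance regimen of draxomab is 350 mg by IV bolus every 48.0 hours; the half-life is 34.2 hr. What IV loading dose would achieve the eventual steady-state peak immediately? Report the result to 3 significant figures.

k = ln 2 / 34.2 = 0.02027 hr⁻¹
Accumulation ratio R = 1 / (1 − e^(−kτ)) = 1 / (1 − e^(−0.02027×48.0)) = 1 / (1 − 0.3780) = 1.608
Loading dose = maintenance dose × R = 350 × 1.608 ≈ 563 mg

563 mg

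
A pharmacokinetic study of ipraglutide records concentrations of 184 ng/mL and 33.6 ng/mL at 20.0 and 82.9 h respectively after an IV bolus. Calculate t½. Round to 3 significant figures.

k = ln(C₁/C₂) / (t₂ − t₁) = ln(184/33.6) / (82.9 − 20.0)
  = 1.700 / 62.90 = 0.02703 h⁻¹
t½ = ln 2 / k = ln 2 / 0.02703 ≈ 25.6 hours

25.6 hours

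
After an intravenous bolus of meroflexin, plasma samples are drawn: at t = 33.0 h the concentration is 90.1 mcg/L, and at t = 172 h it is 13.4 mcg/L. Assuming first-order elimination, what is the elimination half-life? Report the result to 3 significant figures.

50.6 hours

k = ln(C₁/C₂) / (t₂ − t₁) = ln(90.1/13.4) / (172 − 33.0)
  = 1.906 / 139.0 = 0.01371 h⁻¹
t½ = ln 2 / k = ln 2 / 0.01371 ≈ 50.6 hours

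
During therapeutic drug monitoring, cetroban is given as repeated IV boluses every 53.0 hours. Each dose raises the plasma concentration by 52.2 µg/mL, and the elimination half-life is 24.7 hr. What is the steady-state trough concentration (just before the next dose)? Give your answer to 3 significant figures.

k = ln 2 / 24.7 = 0.02806 hr⁻¹
Fraction remaining after one interval: e^(−kτ) = e^(−0.02806 × 53.0) = 0.2260
R = 1 / (1 − 0.2260) = 1.292
Css,max = 52.2 × 1.292 = 67.44 µg/mL
Css,min = Css,max × e^(−kτ) = 67.44 × 0.2260 ≈ 15.2 µg/mL

15.2 µg/mL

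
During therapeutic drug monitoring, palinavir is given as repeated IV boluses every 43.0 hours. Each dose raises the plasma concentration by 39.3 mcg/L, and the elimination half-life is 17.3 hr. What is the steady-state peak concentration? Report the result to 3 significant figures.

k = ln 2 / 17.3 = 0.04007 hr⁻¹
Fraction remaining after one interval: e^(−kτ) = e^(−0.04007 × 43.0) = 0.1786
R = 1 / (1 − 0.1786) = 1.217
Css,max = 39.3 × 1.217 ≈ 47.8 mcg/L

47.8 mcg/L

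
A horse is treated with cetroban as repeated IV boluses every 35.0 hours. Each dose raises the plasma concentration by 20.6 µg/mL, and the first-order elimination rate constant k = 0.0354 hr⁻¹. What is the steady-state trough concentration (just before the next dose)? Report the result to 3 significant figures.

Fraction remaining after one interval: e^(−kτ) = e^(−0.03540 × 35.0) = 0.2897
R = 1 / (1 − 0.2897) = 1.408
Css,max = 20.6 × 1.408 = 29.00 µg/mL
Css,min = Css,max × e^(−kτ) = 29.00 × 0.2897 ≈ 8.40 µg/mL

8.40 µg/mL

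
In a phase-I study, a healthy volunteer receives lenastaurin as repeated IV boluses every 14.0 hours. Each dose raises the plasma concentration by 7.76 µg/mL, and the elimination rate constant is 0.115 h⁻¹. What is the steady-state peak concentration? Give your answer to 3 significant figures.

9.70 µg/mL

Fraction remaining after one interval: e^(−kτ) = e^(−0.1150 × 14.0) = 0.1999
R = 1 / (1 − 0.1999) = 1.250
Css,max = 7.76 × 1.250 ≈ 9.70 µg/mL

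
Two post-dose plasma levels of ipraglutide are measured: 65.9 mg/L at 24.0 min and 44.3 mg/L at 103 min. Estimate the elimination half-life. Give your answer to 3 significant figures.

k = ln(C₁/C₂) / (t₂ − t₁) = ln(65.9/44.3) / (103 − 24.0)
  = 0.3972 / 79.00 = 0.005027 min⁻¹
t½ = ln 2 / k = ln 2 / 0.005027 ≈ 138 minutes

138 minutes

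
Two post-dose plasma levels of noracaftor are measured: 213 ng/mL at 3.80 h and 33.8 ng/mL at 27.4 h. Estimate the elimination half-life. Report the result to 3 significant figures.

k = ln(C₁/C₂) / (t₂ − t₁) = ln(213/33.8) / (27.4 − 3.80)
  = 1.841 / 23.60 = 0.07800 h⁻¹
t½ = ln 2 / k = ln 2 / 0.07800 ≈ 8.89 hours

8.89 hours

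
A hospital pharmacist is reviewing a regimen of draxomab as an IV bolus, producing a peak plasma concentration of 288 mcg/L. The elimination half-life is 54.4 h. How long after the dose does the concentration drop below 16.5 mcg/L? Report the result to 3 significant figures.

224 hours

k = ln 2 / 54.4 = 0.01274 h⁻¹
C(t) = C₀ e^(−kt)  ⇒  t = ln(C₀/C) / k
t = ln(288/16.5) / 0.01274 = 2.860 / 0.01274 ≈ 224 hours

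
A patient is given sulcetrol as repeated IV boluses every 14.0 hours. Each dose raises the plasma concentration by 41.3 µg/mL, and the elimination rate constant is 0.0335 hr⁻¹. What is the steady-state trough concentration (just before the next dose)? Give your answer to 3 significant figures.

69.0 µg/mL

Fraction remaining after one interval: e^(−kτ) = e^(−0.03350 × 14.0) = 0.6256
R = 1 / (1 − 0.6256) = 2.671
Css,max = 41.3 × 2.671 = 110.3 µg/mL
Css,min = Css,max × e^(−kτ) = 110.3 × 0.6256 ≈ 69.0 µg/mL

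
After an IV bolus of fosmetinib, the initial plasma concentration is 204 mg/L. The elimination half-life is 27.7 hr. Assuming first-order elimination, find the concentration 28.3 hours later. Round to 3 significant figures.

k = ln 2 / 27.7 = 0.02502 hr⁻¹
C(t) = C₀ e^(−kt) = 204 × e^(−0.02502 × 28.3) = 204 × e^(−0.7082) = 204 × 0.4925 ≈ 100 mg/L

100 mg/L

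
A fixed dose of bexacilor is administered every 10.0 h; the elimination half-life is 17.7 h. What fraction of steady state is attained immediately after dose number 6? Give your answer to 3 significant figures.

0.905

k = ln 2 / 17.7 = 0.03916 h⁻¹
f_n = 1 − e^(−nkτ) = 1 − e^(−6 × 0.03916 × 10.0) = 1 − e^(−2.350) = 1 − 0.09540 ≈ 0.905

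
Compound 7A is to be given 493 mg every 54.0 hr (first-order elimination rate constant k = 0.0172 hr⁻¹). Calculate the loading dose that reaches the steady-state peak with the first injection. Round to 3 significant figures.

815 mg

Accumulation ratio R = 1 / (1 − e^(−kτ)) = 1 / (1 − e^(−0.01720×54.0)) = 1 / (1 − 0.3950) = 1.653
Loading dose = maintenance dose × R = 493 × 1.653 ≈ 815 mg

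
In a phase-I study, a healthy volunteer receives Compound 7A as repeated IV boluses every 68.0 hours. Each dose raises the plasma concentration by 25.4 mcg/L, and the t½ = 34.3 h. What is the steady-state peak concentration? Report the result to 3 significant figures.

k = ln 2 / 34.3 = 0.02021 h⁻¹
Fraction remaining after one interval: e^(−kτ) = e^(−0.02021 × 68.0) = 0.2530
R = 1 / (1 − 0.2530) = 1.339
Css,max = 25.4 × 1.339 ≈ 34.0 mcg/L

34.0 mcg/L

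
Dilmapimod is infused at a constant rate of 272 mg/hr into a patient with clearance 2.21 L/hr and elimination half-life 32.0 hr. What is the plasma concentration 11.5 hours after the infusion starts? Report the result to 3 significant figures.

Css = rate / CL = 272 / 2.21 = 123.1 mg/L
k = ln 2 / 32.0 = 0.02166 hr⁻¹
C(t) = Css (1 − e^(−kt)) = 123.1 × (1 − e^(−0.2491)) = 123.1 × 0.2205 ≈ 27.1 mg/L

27.1 mg/L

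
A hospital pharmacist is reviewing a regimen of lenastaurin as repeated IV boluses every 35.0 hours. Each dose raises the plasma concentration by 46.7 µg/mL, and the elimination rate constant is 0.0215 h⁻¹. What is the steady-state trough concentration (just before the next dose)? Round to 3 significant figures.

Fraction remaining after one interval: e^(−kτ) = e^(−0.02150 × 35.0) = 0.4712
R = 1 / (1 − 0.4712) = 1.891
Css,max = 46.7 × 1.891 = 88.31 µg/mL
Css,min = Css,max × e^(−kτ) = 88.31 × 0.4712 ≈ 41.6 µg/mL

41.6 µg/mL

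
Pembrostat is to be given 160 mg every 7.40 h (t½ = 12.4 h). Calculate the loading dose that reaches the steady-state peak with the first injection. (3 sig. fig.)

472 mg

k = ln 2 / 12.4 = 0.05590 h⁻¹
Accumulation ratio R = 1 / (1 − e^(−kτ)) = 1 / (1 − e^(−0.05590×7.40)) = 1 / (1 − 0.6612) = 2.952
Loading dose = maintenance dose × R = 160 × 2.952 ≈ 472 mg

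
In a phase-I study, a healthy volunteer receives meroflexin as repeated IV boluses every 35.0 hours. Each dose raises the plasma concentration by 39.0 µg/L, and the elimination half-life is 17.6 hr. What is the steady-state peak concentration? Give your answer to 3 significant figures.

k = ln 2 / 17.6 = 0.03938 hr⁻¹
Fraction remaining after one interval: e^(−kτ) = e^(−0.03938 × 35.0) = 0.2520
R = 1 / (1 − 0.2520) = 1.337
Css,max = 39.0 × 1.337 ≈ 52.1 µg/L

52.1 µg/L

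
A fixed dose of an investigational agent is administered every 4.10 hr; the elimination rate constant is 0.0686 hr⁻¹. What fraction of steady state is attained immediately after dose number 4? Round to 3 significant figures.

0.675

f_n = 1 − e^(−nkτ) = 1 − e^(−4 × 0.06860 × 4.10) = 1 − e^(−1.125) = 1 − 0.3246 ≈ 0.675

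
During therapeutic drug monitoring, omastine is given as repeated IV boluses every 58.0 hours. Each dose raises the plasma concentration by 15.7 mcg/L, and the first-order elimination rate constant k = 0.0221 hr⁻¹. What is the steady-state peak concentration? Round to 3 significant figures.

Fraction remaining after one interval: e^(−kτ) = e^(−0.02210 × 58.0) = 0.2775
R = 1 / (1 − 0.2775) = 1.384
Css,max = 15.7 × 1.384 ≈ 21.7 mcg/L

21.7 mcg/L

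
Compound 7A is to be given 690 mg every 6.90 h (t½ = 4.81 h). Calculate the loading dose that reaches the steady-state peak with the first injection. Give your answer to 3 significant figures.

k = ln 2 / 4.81 = 0.1441 h⁻¹
Accumulation ratio R = 1 / (1 − e^(−kτ)) = 1 / (1 − e^(−0.1441×6.90)) = 1 / (1 − 0.3700) = 1.587
Loading dose = maintenance dose × R = 690 × 1.587 ≈ 1100 mg

1100 mg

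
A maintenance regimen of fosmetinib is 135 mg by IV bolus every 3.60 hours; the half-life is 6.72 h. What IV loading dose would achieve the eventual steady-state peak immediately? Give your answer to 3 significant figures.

k = ln 2 / 6.72 = 0.1031 h⁻¹
Accumulation ratio R = 1 / (1 − e^(−kτ)) = 1 / (1 − e^(−0.1031×3.60)) = 1 / (1 − 0.6898) = 3.224
Loading dose = maintenance dose × R = 135 × 3.224 ≈ 435 mg

435 mg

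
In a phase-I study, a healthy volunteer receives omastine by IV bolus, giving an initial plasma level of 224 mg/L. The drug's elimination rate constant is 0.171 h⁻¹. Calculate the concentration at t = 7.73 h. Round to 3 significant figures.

59.7 mg/L

C(t) = C₀ e^(−kt) = 224 × e^(−0.1710 × 7.73) = 224 × e^(−1.322) = 224 × 0.2666 ≈ 59.7 mg/L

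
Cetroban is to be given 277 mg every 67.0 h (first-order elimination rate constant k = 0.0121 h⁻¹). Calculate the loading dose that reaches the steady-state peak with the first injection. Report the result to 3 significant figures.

499 mg

Accumulation ratio R = 1 / (1 − e^(−kτ)) = 1 / (1 − e^(−0.01210×67.0)) = 1 / (1 − 0.4445) = 1.800
Loading dose = maintenance dose × R = 277 × 1.800 ≈ 499 mg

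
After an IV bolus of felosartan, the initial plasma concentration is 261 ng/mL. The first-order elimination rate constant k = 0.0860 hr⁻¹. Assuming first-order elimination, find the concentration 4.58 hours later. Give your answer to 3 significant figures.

C(t) = C₀ e^(−kt) = 261 × e^(−0.08600 × 4.58) = 261 × e^(−0.3939) = 261 × 0.6744 ≈ 176 ng/mL

176 ng/mL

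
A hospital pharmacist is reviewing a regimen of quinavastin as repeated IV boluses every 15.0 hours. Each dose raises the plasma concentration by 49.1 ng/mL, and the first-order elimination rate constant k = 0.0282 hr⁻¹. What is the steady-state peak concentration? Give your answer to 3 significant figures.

Fraction remaining after one interval: e^(−kτ) = e^(−0.02820 × 15.0) = 0.6551
R = 1 / (1 − 0.6551) = 2.899
Css,max = 49.1 × 2.899 ≈ 142 ng/mL

142 ng/mL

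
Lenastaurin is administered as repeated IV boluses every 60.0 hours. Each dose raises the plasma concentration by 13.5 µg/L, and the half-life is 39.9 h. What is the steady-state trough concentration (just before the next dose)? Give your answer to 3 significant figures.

k = ln 2 / 39.9 = 0.01737 h⁻¹
Fraction remaining after one interval: e^(−kτ) = e^(−0.01737 × 60.0) = 0.3526
R = 1 / (1 − 0.3526) = 1.545
Css,max = 13.5 × 1.545 = 20.85 µg/L
Css,min = Css,max × e^(−kτ) = 20.85 × 0.3526 ≈ 7.35 µg/L

7.35 µg/L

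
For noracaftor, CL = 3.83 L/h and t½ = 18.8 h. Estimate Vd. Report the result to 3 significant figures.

104 L

k = ln 2 / t½ = ln 2 / 18.8 = 0.03687 h⁻¹
V = CL / k = 3.83 / 0.03687 ≈ 104 L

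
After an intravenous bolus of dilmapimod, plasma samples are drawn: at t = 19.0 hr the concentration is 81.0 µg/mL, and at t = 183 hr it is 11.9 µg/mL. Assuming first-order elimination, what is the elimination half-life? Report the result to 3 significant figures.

k = ln(C₁/C₂) / (t₂ − t₁) = ln(81.0/11.9) / (183 − 19.0)
  = 1.918 / 164.0 = 0.01169 hr⁻¹
t½ = ln 2 / k = ln 2 / 0.01169 ≈ 59.3 hours

59.3 hours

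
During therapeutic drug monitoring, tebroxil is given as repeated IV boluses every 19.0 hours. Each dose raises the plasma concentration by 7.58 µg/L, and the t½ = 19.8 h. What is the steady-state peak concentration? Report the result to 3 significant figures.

k = ln 2 / 19.8 = 0.03501 h⁻¹
Fraction remaining after one interval: e^(−kτ) = e^(−0.03501 × 19.0) = 0.5142
R = 1 / (1 − 0.5142) = 2.058
Css,max = 7.58 × 2.058 ≈ 15.6 µg/L

15.6 µg/L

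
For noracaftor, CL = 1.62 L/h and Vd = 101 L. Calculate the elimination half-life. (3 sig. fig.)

k = CL / V = 1.62 / 101 = 0.01604 h⁻¹
t½ = ln 2 / k = ln 2 / 0.01604 ≈ 43.2 hours

43.2 hours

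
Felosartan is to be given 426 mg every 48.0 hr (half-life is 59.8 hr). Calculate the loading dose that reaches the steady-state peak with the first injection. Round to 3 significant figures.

998 mg

k = ln 2 / 59.8 = 0.01159 hr⁻¹
Accumulation ratio R = 1 / (1 − e^(−kτ)) = 1 / (1 − e^(−0.01159×48.0)) = 1 / (1 − 0.5733) = 2.343
Loading dose = maintenance dose × R = 426 × 2.343 ≈ 998 mg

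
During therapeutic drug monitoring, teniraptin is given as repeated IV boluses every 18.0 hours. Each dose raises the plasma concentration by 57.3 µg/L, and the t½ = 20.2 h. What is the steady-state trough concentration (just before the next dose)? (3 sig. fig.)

k = ln 2 / 20.2 = 0.03431 h⁻¹
Fraction remaining after one interval: e^(−kτ) = e^(−0.03431 × 18.0) = 0.5392
R = 1 / (1 − 0.5392) = 2.170
Css,max = 57.3 × 2.170 = 124.4 µg/L
Css,min = Css,max × e^(−kτ) = 124.4 × 0.5392 ≈ 67.1 µg/L

67.1 µg/L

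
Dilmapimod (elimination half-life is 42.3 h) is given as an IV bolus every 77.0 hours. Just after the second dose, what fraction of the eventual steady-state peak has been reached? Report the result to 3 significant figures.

k = ln 2 / 42.3 = 0.01639 h⁻¹
f_n = 1 − e^(−nkτ) = 1 − e^(−2 × 0.01639 × 77.0) = 1 − e^(−2.524) = 1 − 0.08018 ≈ 0.920

0.920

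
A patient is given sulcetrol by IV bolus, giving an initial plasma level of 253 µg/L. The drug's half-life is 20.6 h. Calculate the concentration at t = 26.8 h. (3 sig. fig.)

103 µg/L

k = ln 2 / 20.6 = 0.03365 h⁻¹
C(t) = C₀ e^(−kt) = 253 × e^(−0.03365 × 26.8) = 253 × e^(−0.9018) = 253 × 0.4059 ≈ 103 µg/L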